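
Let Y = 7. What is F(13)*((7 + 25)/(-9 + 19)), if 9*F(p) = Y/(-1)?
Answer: -112/45 ≈ -2.4889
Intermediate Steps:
F(p) = -7/9 (F(p) = (7/(-1))/9 = (7*(-1))/9 = (1/9)*(-7) = -7/9)
F(13)*((7 + 25)/(-9 + 19)) = -7*(7 + 25)/(9*(-9 + 19)) = -224/(9*10) = -7/9*16/5 = -112/45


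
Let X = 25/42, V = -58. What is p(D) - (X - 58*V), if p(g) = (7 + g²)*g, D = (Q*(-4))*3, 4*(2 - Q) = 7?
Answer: -143329/42 ≈ -3412.6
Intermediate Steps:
Q = ¼ (Q = 2 - ¼*7 = 2 - 7/4 = ¼ ≈ 0.25000)
X = 25/42 (X = 25*(1/42) = 25/42 ≈ 0.59524)
D = -3 (D = ((¼)*(-4))*3 = -1*3 = -3)
p(g) = g*(7 + g²)
p(D) - (X - 58*V) = -3*(7 + (-3)²) - (25/42 - 58*(-58)) = -3*(7 + 9) - (25/42 + 3364) = -3*16 - 1*141313/42 = -48 - 141313/42 = -143329/42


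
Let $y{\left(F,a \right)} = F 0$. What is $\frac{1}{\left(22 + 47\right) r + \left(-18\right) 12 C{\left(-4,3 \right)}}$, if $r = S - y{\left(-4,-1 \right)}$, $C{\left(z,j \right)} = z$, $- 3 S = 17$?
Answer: $\frac{1}{473} \approx 0.0021142$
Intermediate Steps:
$S = - \frac{17}{3}$ ($S = \left(- \frac{1}{3}\right) 17 = - \frac{17}{3} \approx -5.6667$)
$y{\left(F,a \right)} = 0$
$r = - \frac{17}{3}$ ($r = - \frac{17}{3} - 0 = - \frac{17}{3} + 0 = - \frac{17}{3} \approx -5.6667$)
$\frac{1}{\left(22 + 47\right) r + \left(-18\right) 12 C{\left(-4,3 \right)}} = \frac{1}{\left(22 + 47\right) \left(- \frac{17}{3}\right) + \left(-18\right) 12 \left(-4\right)} = \frac{1}{69 \left(- \frac{17}{3}\right) - -864} = \frac{1}{-391 + 864} = \frac{1}{473}$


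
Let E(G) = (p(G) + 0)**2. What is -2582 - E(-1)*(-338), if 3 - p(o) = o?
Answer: 2826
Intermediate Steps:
p(o) = 3 - o
E(G) = (3 - G)**2 (E(G) = ((3 - G) + 0)**2 = (3 - G)**2)
-2582 - E(-1)*(-338) = -2582 - (-3 - 1)**2*(-338) = -2582 - (-4)**2*(-338) = -2582 - 16*(-338) = -2582 - 1*(-5408) = -2582 + 5408 = 2826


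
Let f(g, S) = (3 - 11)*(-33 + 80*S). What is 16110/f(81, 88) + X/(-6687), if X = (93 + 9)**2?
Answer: -38385233/20824804 ≈ -1.8432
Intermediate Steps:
X = 10404 (X = 102**2 = 10404)
f(g, S) = 264 - 640*S (f(g, S) = -8*(-33 + 80*S) = 264 - 640*S)
16110/f(81, 88) + X/(-6687) = 16110/(264 - 640*88) + 10404/(-6687) = 16110/(264 - 56320) + 10404*(-1/6687) = 16110/(-56056) - 1156/743 = 16110*(-1/56056) - 1156/743 = -8055/28028 - 1156/743 = -38385233/20824804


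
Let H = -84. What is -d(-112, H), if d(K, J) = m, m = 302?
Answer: -302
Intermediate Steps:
d(K, J) = 302
-d(-112, H) = -1*302 = -302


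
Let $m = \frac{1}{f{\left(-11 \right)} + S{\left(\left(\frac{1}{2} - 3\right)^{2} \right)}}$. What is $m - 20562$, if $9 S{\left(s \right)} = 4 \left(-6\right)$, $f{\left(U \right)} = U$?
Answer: $- \frac{843045}{41} \approx -20562.0$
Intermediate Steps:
$S{\left(s \right)} = - \frac{8}{3}$ ($S{\left(s \right)} = \frac{4 \left(-6\right)}{9} = \frac{1}{9} \left(-24\right) = - \frac{8}{3}$)
$m = - \frac{3}{41}$ ($m = \frac{1}{-11 - \frac{8}{3}} = \frac{1}{- \frac{41}{3}} = - \frac{3}{41} \approx -0.073171$)
$m - 20562 = - \frac{3}{41} - 20562 = - \frac{843045}{41}$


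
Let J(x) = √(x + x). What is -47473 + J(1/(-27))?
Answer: -47473 + I*√6/9 ≈ -47473.0 + 0.27217*I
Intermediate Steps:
J(x) = √2*√x (J(x) = √(2*x) = √2*√x)
-47473 + J(1/(-27)) = -47473 + √2*√(1/(-27)) = -47473 + √2*√(-1/27) = -47473 + √2*(I*√3/9) = -47473 + I*√6/9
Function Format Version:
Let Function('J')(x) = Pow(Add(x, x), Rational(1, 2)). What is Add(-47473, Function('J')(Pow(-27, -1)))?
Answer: Add(-47473, Mul(Rational(1, 9), I, Pow(6, Rational(1, 2)))) ≈ Add(-47473., Mul(0.27217, I))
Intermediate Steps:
Function('J')(x) = Mul(Pow(2, Rational(1, 2)), Pow(x, Rational(1, 2))) (Function('J')(x) = Pow(Mul(2, x), Rational(1, 2)) = Mul(Pow(2, Rational(1, 2)), Pow(x, Rational(1, 2))))
Add(-47473, Function('J')(Pow(-27, -1))) = Add(-47473, Mul(Pow(2, Rational(1, 2)), Pow(Pow(-27, -1), Rational(1, 2)))) = Add(-47473, Mul(Pow(2, Rational(1, 2)), Pow(Rational(-1, 27), Rational(1, 2)))) = Add(-47473, Mul(Pow(2, Rational(1, 2)), Mul(Rational(1, 9), I, Pow(3, Rational(1, 2))))) = Add(-47473, Mul(Rational(1, 9), I, Pow(6, Rational(1, 2))))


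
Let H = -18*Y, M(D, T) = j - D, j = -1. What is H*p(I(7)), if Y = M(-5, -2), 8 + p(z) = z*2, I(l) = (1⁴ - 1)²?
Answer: 576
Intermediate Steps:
I(l) = 0 (I(l) = (1 - 1)² = 0² = 0)
M(D, T) = -1 - D
p(z) = -8 + 2*z (p(z) = -8 + z*2 = -8 + 2*z)
Y = 4 (Y = -1 - 1*(-5) = -1 + 5 = 4)
H = -72 (H = -18*4 = -72)
H*p(I(7)) = -72*(-8 + 2*0) = -72*(-8 + 0) = -72*(-8) = 576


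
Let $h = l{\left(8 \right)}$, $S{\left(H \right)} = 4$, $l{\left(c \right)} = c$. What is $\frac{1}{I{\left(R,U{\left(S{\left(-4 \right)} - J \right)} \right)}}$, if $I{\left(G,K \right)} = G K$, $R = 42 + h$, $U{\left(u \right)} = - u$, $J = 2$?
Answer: $- \frac{1}{100} \approx -0.01$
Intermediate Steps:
$h = 8$
$R = 50$ ($R = 42 + 8 = 50$)
$\frac{1}{I{\left(R,U{\left(S{\left(-4 \right)} - J \right)} \right)}} = \frac{1}{50 \left(- (4 - 2)\right)} = \frac{1}{50 \left(\left(-1\right) 2\right)} = \frac{1}{50 \left(-2\right)} = \frac{1}{-100} = - \frac{1}{100}$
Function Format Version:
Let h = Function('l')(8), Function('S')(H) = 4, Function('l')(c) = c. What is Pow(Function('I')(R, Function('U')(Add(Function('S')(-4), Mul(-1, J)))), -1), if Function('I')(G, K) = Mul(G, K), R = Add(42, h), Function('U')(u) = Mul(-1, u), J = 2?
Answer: Rational(-1, 100) ≈ -0.010000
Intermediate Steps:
h = 8
R = 50 (R = Add(42, 8) = 50)
Pow(Function('I')(R, Function('U')(Add(Function('S')(-4), Mul(-1, J)))), -1) = Pow(Mul(50, Mul(-1, Add(4, Mul(-1, 2)))), -1) = Pow(Mul(50, Mul(-1, Add(4, -2))), -1) = Pow(Mul(50, Mul(-1, 2)), -1) = Pow(Mul(50, -2), -1) = Pow(-100, -1) = Rational(-1, 100)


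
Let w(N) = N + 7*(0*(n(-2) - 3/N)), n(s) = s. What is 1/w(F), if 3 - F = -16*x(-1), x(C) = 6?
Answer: 1/99 ≈ 0.010101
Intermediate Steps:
F = 99 (F = 3 - (-16)*6 = 3 - 1*(-96) = 3 + 96 = 99)
w(N) = N (w(N) = N + 7*(0*(-2 - 3/N)) = N + 7*0 = N + 0 = N)
1/w(F) = 1/99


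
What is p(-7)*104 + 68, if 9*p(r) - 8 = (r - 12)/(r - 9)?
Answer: 1045/6 ≈ 174.17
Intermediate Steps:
p(r) = 8/9 + (-12 + r)/(9*(-9 + r)) (p(r) = 8/9 + ((r - 12)/(r - 9))/9 = 8/9 + ((-12 + r)/(-9 + r))/9 = 8/9 + (-12 + r)/(9*(-9 + r)))
p(-7)*104 + 68 = ((-28/3 - 7)/(-9 - 7))*104 + 68 = (-49/3/(-16))*104 + 68 = -1/16*(-49/3)*104 + 68 = (49/48)*104 + 68 = 637/6 + 68 = 1045/6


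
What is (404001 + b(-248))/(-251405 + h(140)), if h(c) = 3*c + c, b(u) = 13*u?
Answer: -400777/250845 ≈ -1.5977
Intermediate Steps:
h(c) = 4*c
(404001 + b(-248))/(-251405 + h(140)) = (404001 + 13*(-248))/(-251405 + 4*140) = (404001 - 3224)/(-251405 + 560) = 400777/(-250845) = 400777*(-1/250845) = -400777/250845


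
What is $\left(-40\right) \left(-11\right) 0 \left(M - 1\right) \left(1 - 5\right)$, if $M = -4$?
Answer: $0$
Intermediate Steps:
$\left(-40\right) \left(-11\right) 0 \left(M - 1\right) \left(1 - 5\right) = \left(-40\right) \left(-11\right) 0 \left(-4 - 1\right) \left(1 - 5\right) = 440 \cdot 0 \left(-5\right) \left(-4\right) = 440 \cdot 0 \left(-4\right) = 440 \cdot 0 = 0$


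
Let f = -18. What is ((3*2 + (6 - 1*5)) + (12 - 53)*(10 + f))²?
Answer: 112225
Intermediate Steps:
((3*2 + (6 - 1*5)) + (12 - 53)*(10 + f))² = ((3*2 + (6 - 1*5)) + (12 - 53)*(10 - 18))² = ((6 + (6 - 5)) - 41*(-8))² = ((6 + 1) + 328)² = (7 + 328)² = 335² = 112225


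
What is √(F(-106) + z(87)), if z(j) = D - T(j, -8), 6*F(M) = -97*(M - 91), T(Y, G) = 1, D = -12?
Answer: √114186/6 ≈ 56.319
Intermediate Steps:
F(M) = 8827/6 - 97*M/6 (F(M) = (-97*(M - 91))/6 = (-97*(-91 + M))/6 = (8827 - 97*M)/6 = 8827/6 - 97*M/6)
z(j) = -13 (z(j) = -12 - 1*1 = -12 - 1 = -13)
√(F(-106) + z(87)) = √((8827/6 - 97/6*(-106)) - 13) = √((8827/6 + 5141/3) - 13) = √(19109/6 - 13) = √(19031/6) = √114186/6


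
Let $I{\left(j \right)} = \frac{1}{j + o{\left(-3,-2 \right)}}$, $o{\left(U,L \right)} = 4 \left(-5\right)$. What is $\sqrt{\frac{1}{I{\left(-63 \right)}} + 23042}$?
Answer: $3 \sqrt{2551} \approx 151.52$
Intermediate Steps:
$o{\left(U,L \right)} = -20$
$I{\left(j \right)} = \frac{1}{-20 + j}$ ($I{\left(j \right)} = \frac{1}{j - 20} = \frac{1}{-20 + j}$)
$\sqrt{\frac{1}{I{\left(-63 \right)}} + 23042} = \sqrt{\frac{1}{\frac{1}{-20 - 63}} + 23042} = \sqrt{\frac{1}{\frac{1}{-83}} + 23042} = \sqrt{\frac{1}{- \frac{1}{83}} + 23042} = \sqrt{-83 + 23042} = \sqrt{22959} = 3 \sqrt{2551}$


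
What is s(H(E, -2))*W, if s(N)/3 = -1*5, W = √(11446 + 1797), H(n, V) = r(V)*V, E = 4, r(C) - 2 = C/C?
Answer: -15*√13243 ≈ -1726.2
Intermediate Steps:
r(C) = 3 (r(C) = 2 + C/C = 2 + 1 = 3)
H(n, V) = 3*V
W = √13243 ≈ 115.08
s(N) = -15 (s(N) = 3*(-1*5) = 3*(-5) = -15)
s(H(E, -2))*W = -15*√13243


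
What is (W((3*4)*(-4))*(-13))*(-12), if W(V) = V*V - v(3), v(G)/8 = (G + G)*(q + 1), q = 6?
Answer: 307008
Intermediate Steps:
v(G) = 112*G (v(G) = 8*((G + G)*(6 + 1)) = 8*((2*G)*7) = 8*(14*G) = 112*G)
W(V) = -336 + V² (W(V) = V*V - 112*3 = V² - 1*336 = V² - 336 = -336 + V²)
(W((3*4)*(-4))*(-13))*(-12) = ((-336 + ((3*4)*(-4))²)*(-13))*(-12) = ((-336 + (12*(-4))²)*(-13))*(-12) = ((-336 + (-48)²)*(-13))*(-12) = ((-336 + 2304)*(-13))*(-12) = (1968*(-13))*(-12) = -25584*(-12) = 307008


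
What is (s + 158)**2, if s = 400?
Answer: 311364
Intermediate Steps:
(s + 158)**2 = (400 + 158)**2 = 558**2 = 311364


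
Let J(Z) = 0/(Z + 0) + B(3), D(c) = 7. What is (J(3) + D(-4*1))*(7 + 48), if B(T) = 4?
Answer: 605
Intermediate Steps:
J(Z) = 4 (J(Z) = 0/(Z + 0) + 4 = 0/Z + 4 = 0 + 4 = 4)
(J(3) + D(-4*1))*(7 + 48) = (4 + 7)*(7 + 48) = 11*55 = 605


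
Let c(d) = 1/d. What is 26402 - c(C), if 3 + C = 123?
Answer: 3168239/120 ≈ 26402.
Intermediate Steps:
C = 120 (C = -3 + 123 = 120)
26402 - c(C) = 26402 - 1/120 = 3168239/120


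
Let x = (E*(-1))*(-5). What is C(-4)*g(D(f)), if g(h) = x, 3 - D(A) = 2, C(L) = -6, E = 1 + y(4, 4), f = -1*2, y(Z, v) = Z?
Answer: -150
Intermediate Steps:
f = -2
E = 5 (E = 1 + 4 = 5)
D(A) = 1 (D(A) = 3 - 1*2 = 3 - 2 = 1)
x = 25 (x = (5*(-1))*(-5) = -5*(-5) = 25)
g(h) = 25
C(-4)*g(D(f)) = -6*25 = -150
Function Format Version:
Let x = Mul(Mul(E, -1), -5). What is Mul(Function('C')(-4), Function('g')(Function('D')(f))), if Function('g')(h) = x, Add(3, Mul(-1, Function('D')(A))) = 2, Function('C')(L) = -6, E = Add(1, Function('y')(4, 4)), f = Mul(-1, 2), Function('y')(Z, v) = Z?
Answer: -150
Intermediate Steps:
f = -2
E = 5 (E = Add(1, 4) = 5)
Function('D')(A) = 1 (Function('D')(A) = Add(3, Mul(-1, 2)) = Add(3, -2) = 1)
x = 25 (x = Mul(Mul(5, -1), -5) = Mul(-5, -5) = 25)
Function('g')(h) = 25
Mul(Function('C')(-4), Function('g')(Function('D')(f))) = Mul(-6, 25) = -150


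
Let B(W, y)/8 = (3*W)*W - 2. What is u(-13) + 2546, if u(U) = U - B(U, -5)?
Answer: -1507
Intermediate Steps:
B(W, y) = -16 + 24*W² (B(W, y) = 8*((3*W)*W - 2) = 8*(3*W² - 2) = 8*(-2 + 3*W²) = -16 + 24*W²)
u(U) = 16 + U - 24*U² (u(U) = U - (-16 + 24*U²) = U + (16 - 24*U²) = 16 + U - 24*U²)
u(-13) + 2546 = (16 - 13 - 24*(-13)²) + 2546 = (16 - 13 - 24*169) + 2546 = (16 - 13 - 4056) + 2546 = -4053 + 2546 = -1507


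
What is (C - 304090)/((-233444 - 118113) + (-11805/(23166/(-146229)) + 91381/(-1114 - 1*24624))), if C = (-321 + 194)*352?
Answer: 2888433395991/2294263287661 ≈ 1.2590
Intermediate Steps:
C = -44704 (C = -127*352 = -44704)
(C - 304090)/((-233444 - 118113) + (-11805/(23166/(-146229)) + 91381/(-1114 - 1*24624))) = (-44704 - 304090)/((-233444 - 118113) + (-11805/(23166/(-146229)) + 91381/(-1114 - 1*24624))) = -348794/(-351557 + (-11805/(23166*(-1/146229)) + 91381/(-1114 - 24624))) = -348794/(-351557 + (-11805/(-7722/48743) + 91381/(-25738))) = -348794/(-351557 + (-11805*(-48743/7722) + 91381*(-1/25738))) = -348794/(-351557 + (191803705/2574 - 91381/25738)) = -348794/(-351557 + 1234102136149/16562403) = -348794/(-4588526575322/16562403) = -348794*(-16562403/4588526575322) = 2888433395991/2294263287661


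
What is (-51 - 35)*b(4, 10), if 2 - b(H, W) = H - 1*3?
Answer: -86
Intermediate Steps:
b(H, W) = 5 - H (b(H, W) = 2 - (H - 1*3) = 2 - (H - 3) = 2 - (-3 + H) = 2 + (3 - H) = 5 - H)
(-51 - 35)*b(4, 10) = (-51 - 35)*(5 - 1*4) = -86*(5 - 4) = -86*1 = -86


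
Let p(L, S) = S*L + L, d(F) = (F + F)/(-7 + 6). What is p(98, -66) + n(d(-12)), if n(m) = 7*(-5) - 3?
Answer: -6408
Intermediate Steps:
d(F) = -2*F (d(F) = (2*F)/(-1) = (2*F)*(-1) = -2*F)
p(L, S) = L + L*S (p(L, S) = L*S + L = L + L*S)
n(m) = -38 (n(m) = -35 - 3 = -38)
p(98, -66) + n(d(-12)) = 98*(1 - 66) - 38 = 98*(-65) - 38 = -6370 - 38 = -6408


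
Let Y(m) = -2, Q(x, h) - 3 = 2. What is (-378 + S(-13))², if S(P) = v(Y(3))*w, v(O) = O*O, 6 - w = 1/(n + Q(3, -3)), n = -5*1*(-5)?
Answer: 28217344/225 ≈ 1.2541e+5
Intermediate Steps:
n = 25 (n = -5*(-5) = 25)
Q(x, h) = 5 (Q(x, h) = 3 + 2 = 5)
w = 179/30 (w = 6 - 1/(25 + 5) = 6 - 1/30 = 179/30 ≈ 5.9667)
v(O) = O²
S(P) = 358/15 (S(P) = (-2)²*(179/30) = 4*(179/30) = 358/15)
(-378 + S(-13))² = (-378 + 358/15)² = (-5312/15)² = 28217344/225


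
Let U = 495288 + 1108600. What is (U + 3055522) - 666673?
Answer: 3992737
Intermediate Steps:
U = 1603888
(U + 3055522) - 666673 = (1603888 + 3055522) - 666673 = 4659410 - 666673 = 3992737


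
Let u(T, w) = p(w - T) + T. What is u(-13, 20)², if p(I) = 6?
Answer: 49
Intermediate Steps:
u(T, w) = 6 + T
u(-13, 20)² = (6 - 13)² = (-7)² = 49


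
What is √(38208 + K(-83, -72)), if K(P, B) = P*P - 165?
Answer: 2*√11233 ≈ 211.97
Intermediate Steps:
K(P, B) = -165 + P² (K(P, B) = P² - 165 = -165 + P²)
√(38208 + K(-83, -72)) = √(38208 + (-165 + (-83)²)) = √(38208 + (-165 + 6889)) = √(38208 + 6724) = √44932 = 2*√11233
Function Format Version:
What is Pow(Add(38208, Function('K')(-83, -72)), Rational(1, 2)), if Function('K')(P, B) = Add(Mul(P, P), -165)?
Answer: Mul(2, Pow(11233, Rational(1, 2))) ≈ 211.97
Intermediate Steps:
Function('K')(P, B) = Add(-165, Pow(P, 2)) (Function('K')(P, B) = Add(Pow(P, 2), -165) = Add(-165, Pow(P, 2)))
Pow(Add(38208, Function('K')(-83, -72)), Rational(1, 2)) = Pow(Add(38208, Add(-165, Pow(-83, 2))), Rational(1, 2)) = Pow(Add(38208, Add(-165, 6889)), Rational(1, 2)) = Pow(Add(38208, 6724), Rational(1, 2)) = Pow(44932, Rational(1, 2)) = Mul(2, Pow(11233, Rational(1, 2)))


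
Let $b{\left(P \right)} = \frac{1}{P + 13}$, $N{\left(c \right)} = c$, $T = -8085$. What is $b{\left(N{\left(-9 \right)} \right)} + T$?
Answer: $- \frac{32339}{4} \approx -8084.8$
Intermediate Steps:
$b{\left(P \right)} = \frac{1}{13 + P}$
$b{\left(N{\left(-9 \right)} \right)} + T = \frac{1}{13 - 9} - 8085 = \frac{1}{4} - 8085 = - \frac{32339}{4}$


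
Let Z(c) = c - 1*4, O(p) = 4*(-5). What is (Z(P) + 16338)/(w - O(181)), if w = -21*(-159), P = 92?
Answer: 16426/3359 ≈ 4.8901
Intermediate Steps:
O(p) = -20
Z(c) = -4 + c (Z(c) = c - 4 = -4 + c)
w = 3339
(Z(P) + 16338)/(w - O(181)) = ((-4 + 92) + 16338)/(3339 - 1*(-20)) = (88 + 16338)/(3339 + 20) = 16426/3359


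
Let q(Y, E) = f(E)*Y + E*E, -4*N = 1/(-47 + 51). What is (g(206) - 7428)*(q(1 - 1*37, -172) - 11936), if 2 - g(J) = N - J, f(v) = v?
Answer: -172123310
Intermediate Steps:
N = -1/16 (N = -1/(4*(-47 + 51)) = -1/4/4 = -1/4*1/4 = -1/16 ≈ -0.062500)
q(Y, E) = E**2 + E*Y (q(Y, E) = E*Y + E*E = E*Y + E**2 = E**2 + E*Y)
g(J) = 33/16 + J (g(J) = 2 - (-1/16 - J) = 2 + (1/16 + J) = 33/16 + J)
(g(206) - 7428)*(q(1 - 1*37, -172) - 11936) = ((33/16 + 206) - 7428)*(-172*(-172 + (1 - 1*37)) - 11936) = (3329/16 - 7428)*(-172*(-172 + (1 - 37)) - 11936) = -115519*(-172*(-172 - 36) - 11936)/16 = -115519*(-172*(-208) - 11936)/16 = -115519*(35776 - 11936)/16 = -115519/16*23840 = -172123310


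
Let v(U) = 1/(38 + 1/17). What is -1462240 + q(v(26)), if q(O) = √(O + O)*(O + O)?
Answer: -1462240 + 34*√21998/418609 ≈ -1.4622e+6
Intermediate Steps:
v(U) = 17/647 (v(U) = 1/(38 + 1/17) = 1/(647/17) = 17/647)
q(O) = 2*√2*O^(3/2) (q(O) = √(2*O)*(2*O) = (√2*√O)*(2*O) = 2*√2*O^(3/2))
-1462240 + q(v(26)) = -1462240 + 2*√2*(17/647)^(3/2) = -1462240 + 2*√2*(17*√10999/418609) = -1462240 + 34*√21998/418609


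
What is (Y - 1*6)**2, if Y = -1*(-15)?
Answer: 81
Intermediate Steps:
Y = 15
(Y - 1*6)**2 = (15 - 1*6)**2 = (15 - 6)**2 = 9**2 = 81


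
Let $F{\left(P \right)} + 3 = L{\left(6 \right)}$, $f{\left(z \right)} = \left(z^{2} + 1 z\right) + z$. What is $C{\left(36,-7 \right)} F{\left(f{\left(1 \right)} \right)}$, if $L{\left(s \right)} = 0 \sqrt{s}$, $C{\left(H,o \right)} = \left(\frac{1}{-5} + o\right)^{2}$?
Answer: $- \frac{3888}{25} \approx -155.52$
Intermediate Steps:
$f{\left(z \right)} = z^{2} + 2 z$ ($f{\left(z \right)} = \left(z^{2} + z\right) + z = \left(z + z^{2}\right) + z = z^{2} + 2 z$)
$C{\left(H,o \right)} = \left(- \frac{1}{5} + o\right)^{2}$
$L{\left(s \right)} = 0$
$F{\left(P \right)} = -3$ ($F{\left(P \right)} = -3 + 0 = -3$)
$C{\left(36,-7 \right)} F{\left(f{\left(1 \right)} \right)} = \frac{\left(-1 + 5 \left(-7\right)\right)^{2}}{25} \left(-3\right) = \frac{\left(-1 - 35\right)^{2}}{25} \left(-3\right) = \frac{\left(-36\right)^{2}}{25} \left(-3\right) = \frac{1}{25} \cdot 1296 \left(-3\right) = \frac{1296}{25} \left(-3\right) = - \frac{3888}{25}$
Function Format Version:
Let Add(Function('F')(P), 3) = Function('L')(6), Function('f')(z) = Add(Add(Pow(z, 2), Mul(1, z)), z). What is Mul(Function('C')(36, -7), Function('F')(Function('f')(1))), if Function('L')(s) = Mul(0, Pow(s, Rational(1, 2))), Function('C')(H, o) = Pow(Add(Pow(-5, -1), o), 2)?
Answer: Rational(-3888, 25) ≈ -155.52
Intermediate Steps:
Function('f')(z) = Add(Pow(z, 2), Mul(2, z)) (Function('f')(z) = Add(Add(Pow(z, 2), z), z) = Add(Add(z, Pow(z, 2)), z) = Add(Pow(z, 2), Mul(2, z)))
Function('C')(H, o) = Pow(Add(Rational(-1, 5), o), 2)
Function('L')(s) = 0
Function('F')(P) = -3 (Function('F')(P) = Add(-3, 0) = -3)
Mul(Function('C')(36, -7), Function('F')(Function('f')(1))) = Mul(Mul(Rational(1, 25), Pow(Add(-1, Mul(5, -7)), 2)), -3) = Mul(Mul(Rational(1, 25), Pow(Add(-1, -35), 2)), -3) = Mul(Mul(Rational(1, 25), Pow(-36, 2)), -3) = Mul(Mul(Rational(1, 25), 1296), -3) = Mul(Rational(1296, 25), -3) = Rational(-3888, 25)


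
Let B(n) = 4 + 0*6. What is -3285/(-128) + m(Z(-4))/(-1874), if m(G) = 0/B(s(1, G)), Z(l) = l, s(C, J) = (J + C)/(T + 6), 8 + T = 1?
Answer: 3285/128 ≈ 25.664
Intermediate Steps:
T = -7 (T = -8 + 1 = -7)
s(C, J) = -C - J (s(C, J) = (J + C)/(-7 + 6) = (C + J)/(-1) = (C + J)*(-1) = -C - J)
B(n) = 4 (B(n) = 4 + 0 = 4)
m(G) = 0 (m(G) = 0/4 = 0*(¼) = 0)
-3285/(-128) + m(Z(-4))/(-1874) = -3285/(-128) + 0/(-1874) = -3285*(-1/128) + 0*(-1/1874) = 3285/128 + 0 = 3285/128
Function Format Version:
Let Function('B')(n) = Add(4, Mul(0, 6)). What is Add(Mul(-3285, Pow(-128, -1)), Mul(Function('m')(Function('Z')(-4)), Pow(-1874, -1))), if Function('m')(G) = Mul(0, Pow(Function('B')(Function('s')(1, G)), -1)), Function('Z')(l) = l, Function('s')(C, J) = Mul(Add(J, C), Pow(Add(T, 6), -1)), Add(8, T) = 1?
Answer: Rational(3285, 128) ≈ 25.664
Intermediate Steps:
T = -7 (T = Add(-8, 1) = -7)
Function('s')(C, J) = Add(Mul(-1, C), Mul(-1, J)) (Function('s')(C, J) = Mul(Add(J, C), Pow(Add(-7, 6), -1)) = Mul(Add(C, J), Pow(-1, -1)) = Mul(Add(C, J), -1) = Add(Mul(-1, C), Mul(-1, J)))
Function('B')(n) = 4 (Function('B')(n) = Add(4, 0) = 4)
Function('m')(G) = 0 (Function('m')(G) = Mul(0, Pow(4, -1)) = Mul(0, Rational(1, 4)) = 0)
Add(Mul(-3285, Pow(-128, -1)), Mul(Function('m')(Function('Z')(-4)), Pow(-1874, -1))) = Add(Mul(-3285, Pow(-128, -1)), Mul(0, Pow(-1874, -1))) = Add(Mul(-3285, Rational(-1, 128)), Mul(0, Rational(-1, 1874))) = Add(Rational(3285, 128), 0) = Rational(3285, 128)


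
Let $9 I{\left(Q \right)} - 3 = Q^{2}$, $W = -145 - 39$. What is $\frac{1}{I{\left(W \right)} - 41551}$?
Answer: $- \frac{9}{340100} \approx -2.6463 \cdot 10^{-5}$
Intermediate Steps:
$W = -184$
$I{\left(Q \right)} = \frac{1}{3} + \frac{Q^{2}}{9}$
$\frac{1}{I{\left(W \right)} - 41551} = \frac{1}{\left(\frac{1}{3} + \frac{\left(-184\right)^{2}}{9}\right) - 41551} = \frac{1}{\left(\frac{1}{3} + \frac{1}{9} \cdot 33856\right) - 41551} = \frac{1}{\left(\frac{1}{3} + \frac{33856}{9}\right) - 41551} = \frac{1}{\frac{33859}{9} - 41551} = \frac{1}{- \frac{340100}{9}} = - \frac{9}{340100}$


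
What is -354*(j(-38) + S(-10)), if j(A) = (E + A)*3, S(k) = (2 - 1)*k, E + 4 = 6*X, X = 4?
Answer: 22656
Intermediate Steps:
E = 20 (E = -4 + 6*4 = -4 + 24 = 20)
S(k) = k (S(k) = 1*k = k)
j(A) = 60 + 3*A (j(A) = (20 + A)*3 = 60 + 3*A)
-354*(j(-38) + S(-10)) = -354*((60 + 3*(-38)) - 10) = -354*((60 - 114) - 10) = -354*(-54 - 10) = -354*(-64) = 22656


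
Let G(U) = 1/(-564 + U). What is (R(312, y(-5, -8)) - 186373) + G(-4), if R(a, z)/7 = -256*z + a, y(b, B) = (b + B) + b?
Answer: -86297945/568 ≈ -1.5193e+5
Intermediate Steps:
y(b, B) = B + 2*b (y(b, B) = (B + b) + b = B + 2*b)
R(a, z) = -1792*z + 7*a (R(a, z) = 7*(-256*z + a) = 7*(a - 256*z) = -1792*z + 7*a)
(R(312, y(-5, -8)) - 186373) + G(-4) = ((-1792*(-8 + 2*(-5)) + 7*312) - 186373) + 1/(-564 - 4) = ((-1792*(-8 - 10) + 2184) - 186373) + 1/(-568) = ((-1792*(-18) + 2184) - 186373) - 1/568 = ((32256 + 2184) - 186373) - 1/568 = (34440 - 186373) - 1/568 = -151933 - 1/568 = -86297945/568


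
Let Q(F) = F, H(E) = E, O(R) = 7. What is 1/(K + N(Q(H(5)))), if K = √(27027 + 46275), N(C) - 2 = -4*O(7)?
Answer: 13/36313 + √73302/72626 ≈ 0.0040859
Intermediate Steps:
N(C) = -26 (N(C) = 2 - 4*7 = 2 - 28 = -26)
K = √73302 ≈ 270.74
1/(K + N(Q(H(5)))) = 1/(√73302 - 26) = 1/(-26 + √73302)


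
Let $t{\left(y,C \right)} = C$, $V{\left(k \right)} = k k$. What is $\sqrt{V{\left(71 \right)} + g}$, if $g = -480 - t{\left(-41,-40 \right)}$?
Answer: $\sqrt{4601} \approx 67.831$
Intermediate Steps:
$V{\left(k \right)} = k^{2}$
$g = -440$ ($g = -480 - -40 = -480 + 40 = -440$)
$\sqrt{V{\left(71 \right)} + g} = \sqrt{71^{2} - 440} = \sqrt{5041 - 440} = \sqrt{4601}$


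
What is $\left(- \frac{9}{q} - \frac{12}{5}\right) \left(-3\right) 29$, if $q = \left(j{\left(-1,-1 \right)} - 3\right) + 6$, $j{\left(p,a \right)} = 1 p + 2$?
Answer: $\frac{8091}{20} \approx 404.55$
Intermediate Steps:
$j{\left(p,a \right)} = 2 + p$ ($j{\left(p,a \right)} = p + 2 = 2 + p$)
$q = 4$ ($q = \left(\left(2 - 1\right) - 3\right) + 6 = \left(1 - 3\right) + 6 = -2 + 6 = 4$)
$\left(- \frac{9}{q} - \frac{12}{5}\right) \left(-3\right) 29 = \left(- \frac{9}{4} - \frac{12}{5}\right) \left(-3\right) 29 = \left(- \frac{93}{20}\right) \left(-3\right) 29 = \frac{279}{20} \cdot 29 = \frac{8091}{20}$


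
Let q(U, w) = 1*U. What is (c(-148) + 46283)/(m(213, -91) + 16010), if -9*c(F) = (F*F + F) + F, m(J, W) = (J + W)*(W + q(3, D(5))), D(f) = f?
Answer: 394939/47466 ≈ 8.3205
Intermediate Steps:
q(U, w) = U
m(J, W) = (3 + W)*(J + W) (m(J, W) = (J + W)*(W + 3) = (J + W)*(3 + W) = (3 + W)*(J + W))
c(F) = -2*F/9 - F²/9 (c(F) = -((F*F + F) + F)/9 = -((F² + F) + F)/9 = -((F + F²) + F)/9 = -(F² + 2*F)/9 = -2*F/9 - F²/9)
(c(-148) + 46283)/(m(213, -91) + 16010) = (-⅑*(-148)*(2 - 148) + 46283)/(((-91)² + 3*213 + 3*(-91) + 213*(-91)) + 16010) = (-⅑*(-148)*(-146) + 46283)/((8281 + 639 - 273 - 19383) + 16010) = (-21608/9 + 46283)/(-10736 + 16010) = (394939/9)/5274 = (394939/9)*(1/5274) = 394939/47466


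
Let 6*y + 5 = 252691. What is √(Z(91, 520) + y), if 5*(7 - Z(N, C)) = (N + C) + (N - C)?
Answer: √9469110/15 ≈ 205.15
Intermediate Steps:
y = 126343/3 (y = -⅚ + (⅙)*252691 = -⅚ + 252691/6 = 126343/3 ≈ 42114.)
Z(N, C) = 7 - 2*N/5 (Z(N, C) = 7 - ((N + C) + (N - C))/5 = 7 - ((C + N) + (N - C))/5 = 7 - 2*N/5)
√(Z(91, 520) + y) = √((7 - ⅖*91) + 126343/3) = √((7 - 182/5) + 126343/3) = √(-147/5 + 126343/3) = √(631274/15) = √9469110/15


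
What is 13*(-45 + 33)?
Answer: -156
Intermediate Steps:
13*(-45 + 33) = 13*(-12) = -156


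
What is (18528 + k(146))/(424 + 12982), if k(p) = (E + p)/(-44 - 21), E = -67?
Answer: 1204241/871390 ≈ 1.3820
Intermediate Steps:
k(p) = 67/65 - p/65 (k(p) = (-67 + p)/(-44 - 21) = (-67 + p)/(-65) = (-67 + p)*(-1/65) = 67/65 - p/65)
(18528 + k(146))/(424 + 12982) = (18528 + (67/65 - 1/65*146))/(424 + 12982) = (18528 + (67/65 - 146/65))/13406 = (18528 - 79/65)*(1/13406) = (1204241/65)*(1/13406) = 1204241/871390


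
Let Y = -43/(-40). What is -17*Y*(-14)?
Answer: 5117/20 ≈ 255.85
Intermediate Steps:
Y = 43/40 (Y = -43*(-1/40) = 43/40 ≈ 1.0750)
-17*Y*(-14) = -17*43/40*(-14) = -731/40*(-14) = 5117/20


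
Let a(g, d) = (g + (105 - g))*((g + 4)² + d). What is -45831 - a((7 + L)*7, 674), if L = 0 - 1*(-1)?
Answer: -494601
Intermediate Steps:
L = 1 (L = 0 + 1 = 1)
a(g, d) = 105*d + 105*(4 + g)² (a(g, d) = 105*((4 + g)² + d) = 105*(d + (4 + g)²) = 105*d + 105*(4 + g)²)
-45831 - a((7 + L)*7, 674) = -45831 - (105*674 + 105*(4 + (7 + 1)*7)²) = -45831 - (70770 + 105*(4 + 8*7)²) = -45831 - (70770 + 105*(4 + 56)²) = -45831 - (70770 + 105*60²) = -45831 - (70770 + 105*3600) = -45831 - (70770 + 378000) = -45831 - 1*448770 = -45831 - 448770 = -494601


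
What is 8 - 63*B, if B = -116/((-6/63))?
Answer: -76726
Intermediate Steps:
B = 1218 (B = -116/((-6*1/63)) = -116/(-2/21) = -116*(-21/2) = 1218)
8 - 63*B = 8 - 63*1218 = 8 - 76734 = -76726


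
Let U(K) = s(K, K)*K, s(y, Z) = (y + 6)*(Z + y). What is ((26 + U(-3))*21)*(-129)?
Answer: -216720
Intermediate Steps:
s(y, Z) = (6 + y)*(Z + y)
U(K) = K*(2*K**2 + 12*K) (U(K) = (K**2 + 6*K + 6*K + K*K)*K = (K**2 + 6*K + 6*K + K**2)*K = (2*K**2 + 12*K)*K = K*(2*K**2 + 12*K))
((26 + U(-3))*21)*(-129) = ((26 + 2*(-3)**2*(6 - 3))*21)*(-129) = ((26 + 2*9*3)*21)*(-129) = ((26 + 54)*21)*(-129) = (80*21)*(-129) = 1680*(-129) = -216720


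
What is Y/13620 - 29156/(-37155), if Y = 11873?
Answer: 55883069/33736740 ≈ 1.6564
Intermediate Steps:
Y/13620 - 29156/(-37155) = 11873/13620 - 29156/(-37155) = 11873*(1/13620) - 29156*(-1/37155) = 11873/13620 + 29156/37155 = 55883069/33736740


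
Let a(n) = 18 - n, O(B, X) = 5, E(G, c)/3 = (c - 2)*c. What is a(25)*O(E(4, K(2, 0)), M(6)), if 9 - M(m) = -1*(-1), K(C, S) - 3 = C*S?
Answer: -35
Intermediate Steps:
K(C, S) = 3 + C*S
M(m) = 8 (M(m) = 9 - (-1)*(-1) = 9 - 1*1 = 9 - 1 = 8)
E(G, c) = 3*c*(-2 + c) (E(G, c) = 3*((c - 2)*c) = 3*((-2 + c)*c) = 3*(c*(-2 + c)) = 3*c*(-2 + c))
a(25)*O(E(4, K(2, 0)), M(6)) = (18 - 1*25)*5 = (18 - 25)*5 = -7*5 = -35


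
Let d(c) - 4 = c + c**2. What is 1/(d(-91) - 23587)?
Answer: -1/15393 ≈ -6.4965e-5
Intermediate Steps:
d(c) = 4 + c + c**2 (d(c) = 4 + (c + c**2) = 4 + c + c**2)
1/(d(-91) - 23587) = 1/((4 - 91 + (-91)**2) - 23587) = 1/((4 - 91 + 8281) - 23587) = 1/(8194 - 23587) = 1/(-15393) = -1/15393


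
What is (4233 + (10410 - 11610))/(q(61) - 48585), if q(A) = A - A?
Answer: -1011/16195 ≈ -0.062427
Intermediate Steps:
q(A) = 0
(4233 + (10410 - 11610))/(q(61) - 48585) = (4233 + (10410 - 11610))/(0 - 48585) = (4233 - 1200)/(-48585) = 3033*(-1/48585) = -1011/16195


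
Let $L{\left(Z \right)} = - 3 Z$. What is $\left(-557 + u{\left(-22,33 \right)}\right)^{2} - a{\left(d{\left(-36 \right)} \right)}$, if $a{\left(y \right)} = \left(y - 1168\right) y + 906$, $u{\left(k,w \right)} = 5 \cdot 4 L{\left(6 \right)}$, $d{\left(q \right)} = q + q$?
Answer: $750703$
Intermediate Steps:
$d{\left(q \right)} = 2 q$
$u{\left(k,w \right)} = -360$ ($u{\left(k,w \right)} = 5 \cdot 4 \left(\left(-3\right) 6\right) = 20 \left(-18\right) = -360$)
$a{\left(y \right)} = 906 + y \left(-1168 + y\right)$ ($a{\left(y \right)} = \left(-1168 + y\right) y + 906 = y \left(-1168 + y\right) + 906 = 906 + y \left(-1168 + y\right)$)
$\left(-557 + u{\left(-22,33 \right)}\right)^{2} - a{\left(d{\left(-36 \right)} \right)} = \left(-557 - 360\right)^{2} - \left(906 + \left(2 \left(-36\right)\right)^{2} - 1168 \cdot 2 \left(-36\right)\right) = \left(-917\right)^{2} - \left(906 + \left(-72\right)^{2} - -84096\right) = 840889 - \left(906 + 5184 + 84096\right) = 840889 - 90186 = 750703$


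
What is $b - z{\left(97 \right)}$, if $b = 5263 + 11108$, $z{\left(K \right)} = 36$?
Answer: $16335$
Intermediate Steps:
$b = 16371$
$b - z{\left(97 \right)} = 16371 - 36 = 16335$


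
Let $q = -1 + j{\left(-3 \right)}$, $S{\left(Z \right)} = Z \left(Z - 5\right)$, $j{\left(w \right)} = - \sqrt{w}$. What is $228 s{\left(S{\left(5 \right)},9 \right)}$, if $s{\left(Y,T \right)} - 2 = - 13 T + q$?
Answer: $-26448 - 228 i \sqrt{3} \approx -26448.0 - 394.91 i$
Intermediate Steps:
$S{\left(Z \right)} = Z \left(-5 + Z\right)$
$q = -1 - i \sqrt{3}$ ($q = -1 - \sqrt{-3} = -1 - i \sqrt{3} \approx -1.0 - 1.732 i$)
$s{\left(Y,T \right)} = 1 - 13 T - i \sqrt{3}$ ($s{\left(Y,T \right)} = 2 - \left(1 + 13 T + i \sqrt{3}\right) = 1 - 13 T - i \sqrt{3}$)
$228 s{\left(S{\left(5 \right)},9 \right)} = 228 \left(1 - 117 - i \sqrt{3}\right) = 228 \left(-116 - i \sqrt{3}\right) = -26448 - 228 i \sqrt{3}$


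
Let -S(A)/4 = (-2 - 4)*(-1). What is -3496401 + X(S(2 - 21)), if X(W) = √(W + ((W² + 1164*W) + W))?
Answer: -3496401 + 4*I*√1713 ≈ -3.4964e+6 + 165.55*I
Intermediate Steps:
S(A) = -24 (S(A) = -4*(-2 - 4)*(-1) = -(-24)*(-1) = -4*6 = -24)
X(W) = √(W² + 1166*W) (X(W) = √(W + (W² + 1165*W)) = √(W² + 1166*W))
-3496401 + X(S(2 - 21)) = -3496401 + √(-24*(1166 - 24)) = -3496401 + √(-24*1142) = -3496401 + √(-27408) = -3496401 + 4*I*√1713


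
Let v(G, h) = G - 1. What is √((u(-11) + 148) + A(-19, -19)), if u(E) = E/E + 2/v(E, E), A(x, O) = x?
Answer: √4674/6 ≈ 11.394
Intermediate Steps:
v(G, h) = -1 + G
u(E) = 1 + 2/(-1 + E) (u(E) = E/E + 2/(-1 + E) = 1 + 2/(-1 + E))
√((u(-11) + 148) + A(-19, -19)) = √(((1 - 11)/(-1 - 11) + 148) - 19) = √((-10/(-12) + 148) - 19) = √((-1/12*(-10) + 148) - 19) = √((⅚ + 148) - 19) = √(893/6 - 19) = √(779/6) = √4674/6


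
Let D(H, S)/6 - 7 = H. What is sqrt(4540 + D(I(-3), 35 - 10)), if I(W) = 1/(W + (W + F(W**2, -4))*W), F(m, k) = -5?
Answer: 54*sqrt(77)/7 ≈ 67.693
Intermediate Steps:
I(W) = 1/(W + W*(-5 + W)) (I(W) = 1/(W + (W - 5)*W) = 1/(W + (-5 + W)*W) = 1/(W + W*(-5 + W)))
D(H, S) = 42 + 6*H
sqrt(4540 + D(I(-3), 35 - 10)) = sqrt(4540 + (42 + 6*(1/((-3)*(-4 - 3))))) = sqrt(4540 + (42 + 6*(-1/3/(-7)))) = sqrt(4540 + (42 + 6*(-1/3*(-1/7)))) = sqrt(4540 + (42 + 6*(1/21))) = sqrt(4540 + (42 + 2/7)) = sqrt(4540 + 296/7) = sqrt(32076/7) = 54*sqrt(77)/7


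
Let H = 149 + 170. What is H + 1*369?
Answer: 688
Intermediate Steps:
H = 319
H + 1*369 = 319 + 1*369 = 319 + 369 = 688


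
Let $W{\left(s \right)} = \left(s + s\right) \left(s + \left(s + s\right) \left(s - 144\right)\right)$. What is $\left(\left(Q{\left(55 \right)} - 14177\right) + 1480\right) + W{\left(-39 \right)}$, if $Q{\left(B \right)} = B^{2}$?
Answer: $-1120002$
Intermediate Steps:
$W{\left(s \right)} = 2 s \left(s + 2 s \left(-144 + s\right)\right)$
$\left(\left(Q{\left(55 \right)} - 14177\right) + 1480\right) + W{\left(-39 \right)} = \left(\left(55^{2} - 14177\right) + 1480\right) + \left(-39\right)^{2} \left(-574 + 4 \left(-39\right)\right) = \left(\left(3025 - 14177\right) + 1480\right) + 1521 \left(-574 - 156\right) = \left(-11152 + 1480\right) + 1521 \left(-730\right) = -9672 - 1110330 = -1120002$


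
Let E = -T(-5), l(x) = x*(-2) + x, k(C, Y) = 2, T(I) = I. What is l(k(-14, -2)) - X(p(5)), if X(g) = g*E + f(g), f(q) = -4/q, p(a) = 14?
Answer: -502/7 ≈ -71.714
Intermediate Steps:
l(x) = -x (l(x) = -2*x + x = -x)
E = 5 (E = -1*(-5) = 5)
X(g) = -4/g + 5*g (X(g) = g*5 - 4/g = 5*g - 4/g = -4/g + 5*g)
l(k(-14, -2)) - X(p(5)) = -1*2 - (-4/14 + 5*14) = -2 - (-4*1/14 + 70) = -2 - (-2/7 + 70) = -2 - 1*488/7 = -2 - 488/7 = -502/7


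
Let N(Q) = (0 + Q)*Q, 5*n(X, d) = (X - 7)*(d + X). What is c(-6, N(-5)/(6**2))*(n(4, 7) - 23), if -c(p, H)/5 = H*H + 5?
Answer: 262885/324 ≈ 811.37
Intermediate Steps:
n(X, d) = (-7 + X)*(X + d)/5 (n(X, d) = ((X - 7)*(d + X))/5 = ((-7 + X)*(X + d))/5 = (-7 + X)*(X + d)/5)
N(Q) = Q**2 (N(Q) = Q*Q = Q**2)
c(p, H) = -25 - 5*H**2 (c(p, H) = -5*(H*H + 5) = -5*(H**2 + 5) = -5*(5 + H**2) = -25 - 5*H**2)
c(-6, N(-5)/(6**2))*(n(4, 7) - 23) = (-25 - 5*((-5)**2/(6**2))**2)*((-7/5*4 - 7/5*7 + (1/5)*4**2 + (1/5)*4*7) - 23) = (-25 - 5*(25/36)**2)*((-28/5 - 49/5 + (1/5)*16 + 28/5) - 23) = (-25 - 5*(25*(1/36))**2)*((-28/5 - 49/5 + 16/5 + 28/5) - 23) = (-25 - 5*(25/36)**2)*(-33/5 - 23) = (-25 - 5*625/1296)*(-148/5) = (-25 - 3125/1296)*(-148/5) = -35525/1296*(-148/5) = 262885/324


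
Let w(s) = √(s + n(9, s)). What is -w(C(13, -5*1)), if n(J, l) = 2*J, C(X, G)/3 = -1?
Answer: -√15 ≈ -3.8730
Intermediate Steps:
C(X, G) = -3 (C(X, G) = 3*(-1) = -3)
w(s) = √(18 + s) (w(s) = √(s + 2*9) = √(s + 18) = √(18 + s))
-w(C(13, -5*1)) = -√(18 - 3) = -√15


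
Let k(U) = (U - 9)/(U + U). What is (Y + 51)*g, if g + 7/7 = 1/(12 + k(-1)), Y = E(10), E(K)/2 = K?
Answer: -1136/17 ≈ -66.823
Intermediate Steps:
k(U) = (-9 + U)/(2*U) (k(U) = (-9 + U)/((2*U)) = (-9 + U)*(1/(2*U)) = (-9 + U)/(2*U))
E(K) = 2*K
Y = 20 (Y = 2*10 = 20)
g = -16/17 (g = -1 + 1/(12 + (½)*(-9 - 1)/(-1)) = -1 + 1/(12 + (½)*(-1)*(-10)) = -1 + 1/(12 + 5) = -1 + 1/17 = -16/17 ≈ -0.94118)
(Y + 51)*g = (20 + 51)*(-16/17) = 71*(-16/17) = -1136/17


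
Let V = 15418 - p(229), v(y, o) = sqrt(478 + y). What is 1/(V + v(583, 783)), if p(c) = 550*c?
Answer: -110532/12217321963 - sqrt(1061)/12217321963 ≈ -9.0498e-6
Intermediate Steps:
V = -110532 (V = 15418 - 550*229 = 15418 - 1*125950 = 15418 - 125950 = -110532)
1/(V + v(583, 783)) = 1/(-110532 + sqrt(478 + 583)) = 1/(-110532 + sqrt(1061))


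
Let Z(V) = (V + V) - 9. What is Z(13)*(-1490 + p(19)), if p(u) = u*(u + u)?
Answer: -13056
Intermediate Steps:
p(u) = 2*u² (p(u) = u*(2*u) = 2*u²)
Z(V) = -9 + 2*V (Z(V) = 2*V - 9 = -9 + 2*V)
Z(13)*(-1490 + p(19)) = (-9 + 2*13)*(-1490 + 2*19²) = (-9 + 26)*(-1490 + 2*361) = 17*(-1490 + 722) = 17*(-768) = -13056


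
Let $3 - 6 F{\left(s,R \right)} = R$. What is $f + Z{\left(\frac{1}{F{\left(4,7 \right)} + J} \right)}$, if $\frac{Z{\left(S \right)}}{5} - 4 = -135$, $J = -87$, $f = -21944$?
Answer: $-22599$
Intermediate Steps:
$F{\left(s,R \right)} = \frac{1}{2} - \frac{R}{6}$
$Z{\left(S \right)} = -655$ ($Z{\left(S \right)} = 20 + 5 \left(-135\right) = 20 - 675 = -655$)
$f + Z{\left(\frac{1}{F{\left(4,7 \right)} + J} \right)} = -21944 - 655 = -22599$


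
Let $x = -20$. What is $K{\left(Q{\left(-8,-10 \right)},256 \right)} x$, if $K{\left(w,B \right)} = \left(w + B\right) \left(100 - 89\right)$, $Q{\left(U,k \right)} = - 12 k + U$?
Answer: $-80960$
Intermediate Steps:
$Q{\left(U,k \right)} = U - 12 k$
$K{\left(w,B \right)} = 11 B + 11 w$ ($K{\left(w,B \right)} = \left(B + w\right) 11 = 11 B + 11 w$)
$K{\left(Q{\left(-8,-10 \right)},256 \right)} x = \left(11 \cdot 256 + 11 \left(-8 - -120\right)\right) \left(-20\right) = \left(2816 + 11 \left(-8 + 120\right)\right) \left(-20\right) = \left(2816 + 11 \cdot 112\right) \left(-20\right) = \left(2816 + 1232\right) \left(-20\right) = 4048 \left(-20\right) = -80960$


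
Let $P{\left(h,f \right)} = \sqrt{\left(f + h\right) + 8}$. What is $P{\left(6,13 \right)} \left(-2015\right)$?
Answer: $- 6045 \sqrt{3} \approx -10470.0$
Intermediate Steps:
$P{\left(h,f \right)} = \sqrt{8 + f + h}$
$P{\left(6,13 \right)} \left(-2015\right) = \sqrt{8 + 13 + 6} \left(-2015\right) = \sqrt{27} \left(-2015\right) = 3 \sqrt{3} \left(-2015\right) = - 6045 \sqrt{3}$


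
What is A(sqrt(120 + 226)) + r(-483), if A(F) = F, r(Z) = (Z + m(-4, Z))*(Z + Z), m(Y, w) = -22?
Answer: 487830 + sqrt(346) ≈ 4.8785e+5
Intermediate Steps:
r(Z) = 2*Z*(-22 + Z) (r(Z) = (Z - 22)*(Z + Z) = (-22 + Z)*(2*Z) = 2*Z*(-22 + Z))
A(sqrt(120 + 226)) + r(-483) = sqrt(120 + 226) + 2*(-483)*(-22 - 483) = sqrt(346) + 2*(-483)*(-505) = sqrt(346) + 487830 = 487830 + sqrt(346)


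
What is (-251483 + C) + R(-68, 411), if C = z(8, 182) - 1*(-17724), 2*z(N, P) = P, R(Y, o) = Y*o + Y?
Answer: -261684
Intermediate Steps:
R(Y, o) = Y + Y*o
z(N, P) = P/2
C = 17815 (C = (½)*182 - 1*(-17724) = 91 + 17724 = 17815)
(-251483 + C) + R(-68, 411) = (-251483 + 17815) - 68*(1 + 411) = -233668 - 68*412 = -233668 - 28016 = -261684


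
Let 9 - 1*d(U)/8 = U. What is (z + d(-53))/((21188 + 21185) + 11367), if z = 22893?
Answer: 23389/53740 ≈ 0.43523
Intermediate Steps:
d(U) = 72 - 8*U
(z + d(-53))/((21188 + 21185) + 11367) = (22893 + (72 - 8*(-53)))/((21188 + 21185) + 11367) = (22893 + (72 + 424))/(42373 + 11367) = (22893 + 496)/53740 = 23389*(1/53740) = 23389/53740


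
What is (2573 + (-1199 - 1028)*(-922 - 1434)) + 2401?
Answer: 5251786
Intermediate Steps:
(2573 + (-1199 - 1028)*(-922 - 1434)) + 2401 = (2573 - 2227*(-2356)) + 2401 = (2573 + 5246812) + 2401 = 5249385 + 2401 = 5251786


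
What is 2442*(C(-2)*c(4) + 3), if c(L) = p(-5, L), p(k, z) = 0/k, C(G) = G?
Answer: 7326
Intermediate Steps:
p(k, z) = 0
c(L) = 0
2442*(C(-2)*c(4) + 3) = 2442*(-2*0 + 3) = 2442*(0 + 3) = 2442*3 = 7326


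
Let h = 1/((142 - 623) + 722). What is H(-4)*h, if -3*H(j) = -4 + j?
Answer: 8/723 ≈ 0.011065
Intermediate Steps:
H(j) = 4/3 - j/3 (H(j) = -(-4 + j)/3 = 4/3 - j/3)
h = 1/241 (h = 1/(-481 + 722) = 1/241 ≈ 0.0041494)
H(-4)*h = (4/3 - ⅓*(-4))*(1/241) = (4/3 + 4/3)*(1/241) = (8/3)*(1/241) = 8/723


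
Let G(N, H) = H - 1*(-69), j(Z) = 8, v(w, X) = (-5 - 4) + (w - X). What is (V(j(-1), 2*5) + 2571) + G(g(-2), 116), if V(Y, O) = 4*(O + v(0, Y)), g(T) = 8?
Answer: 2728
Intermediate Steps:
v(w, X) = -9 + w - X (v(w, X) = -9 + (w - X) = -9 + w - X)
G(N, H) = 69 + H (G(N, H) = H + 69 = 69 + H)
V(Y, O) = -36 - 4*Y + 4*O (V(Y, O) = 4*(O + (-9 + 0 - Y)) = 4*(O + (-9 - Y)) = 4*(-9 + O - Y) = -36 - 4*Y + 4*O)
(V(j(-1), 2*5) + 2571) + G(g(-2), 116) = ((-36 - 4*8 + 4*(2*5)) + 2571) + (69 + 116) = ((-36 - 32 + 4*10) + 2571) + 185 = ((-36 - 32 + 40) + 2571) + 185 = (-28 + 2571) + 185 = 2543 + 185 = 2728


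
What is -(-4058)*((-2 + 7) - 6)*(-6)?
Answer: 24348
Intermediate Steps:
-(-4058)*((-2 + 7) - 6)*(-6) = -(-4058)*(5 - 6)*(-6) = -(-4058)*(-1*(-6)) = -(-4058)*6 = -1*(-24348) = 24348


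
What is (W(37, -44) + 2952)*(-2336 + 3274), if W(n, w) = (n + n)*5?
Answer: 3116036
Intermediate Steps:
W(n, w) = 10*n (W(n, w) = (2*n)*5 = 10*n)
(W(37, -44) + 2952)*(-2336 + 3274) = (10*37 + 2952)*(-2336 + 3274) = (370 + 2952)*938 = 3322*938 = 3116036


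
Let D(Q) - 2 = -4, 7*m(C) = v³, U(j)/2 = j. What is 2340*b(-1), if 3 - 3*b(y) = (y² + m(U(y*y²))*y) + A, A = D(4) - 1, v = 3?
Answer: 48360/7 ≈ 6908.6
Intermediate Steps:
U(j) = 2*j
m(C) = 27/7 (m(C) = (⅐)*3³ = (⅐)*27 = 27/7)
D(Q) = -2 (D(Q) = 2 - 4 = -2)
A = -3 (A = -2 - 1 = -3)
b(y) = 2 - 9*y/7 - y²/3 (b(y) = 1 - ((y² + 27*y/7) - 3)/3 = 1 - (-3 + y² + 27*y/7)/3 = 1 + (1 - 9*y/7 - y²/3) = 2 - 9*y/7 - y²/3)
2340*b(-1) = 2340*(2 - 9/7*(-1) - ⅓*(-1)²) = 2340*(2 + 9/7 - ⅓*1) = 2340*(2 + 9/7 - ⅓) = 2340*(62/21) = 48360/7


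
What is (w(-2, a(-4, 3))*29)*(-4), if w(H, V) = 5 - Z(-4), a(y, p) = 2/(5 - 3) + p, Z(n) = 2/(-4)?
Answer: -638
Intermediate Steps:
Z(n) = -½ (Z(n) = 2*(-¼) = -½)
a(y, p) = 1 + p (a(y, p) = 2/2 + p = (½)*2 + p = 1 + p)
w(H, V) = 11/2 (w(H, V) = 5 - 1*(-½) = 5 + ½ = 11/2)
(w(-2, a(-4, 3))*29)*(-4) = ((11/2)*29)*(-4) = (319/2)*(-4) = -638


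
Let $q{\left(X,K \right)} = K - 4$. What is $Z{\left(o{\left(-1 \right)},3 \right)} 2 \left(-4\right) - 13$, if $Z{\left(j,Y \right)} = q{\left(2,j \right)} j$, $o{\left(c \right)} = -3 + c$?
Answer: $-269$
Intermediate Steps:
$q{\left(X,K \right)} = -4 + K$
$Z{\left(j,Y \right)} = j \left(-4 + j\right)$ ($Z{\left(j,Y \right)} = \left(-4 + j\right) j = j \left(-4 + j\right)$)
$Z{\left(o{\left(-1 \right)},3 \right)} 2 \left(-4\right) - 13 = \left(-3 - 1\right) \left(-4 - 4\right) 2 \left(-4\right) - 13 = - 4 \left(-4 - 4\right) \left(-8\right) - 13 = \left(-4\right) \left(-8\right) \left(-8\right) - 13 = 32 \left(-8\right) - 13 = -256 - 13 = -269$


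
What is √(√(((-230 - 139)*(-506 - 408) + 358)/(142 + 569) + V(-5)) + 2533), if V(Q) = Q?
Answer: √(142276077 + 237*√26391451)/237 ≈ 50.544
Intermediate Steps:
√(√(((-230 - 139)*(-506 - 408) + 358)/(142 + 569) + V(-5)) + 2533) = √(√(((-230 - 139)*(-506 - 408) + 358)/(142 + 569) - 5) + 2533) = √(√((-369*(-914) + 358)/711 - 5) + 2533) = √(√((337266 + 358)*(1/711) - 5) + 2533) = √(√(337624*(1/711) - 5) + 2533) = √(√(337624/711 - 5) + 2533) = √(√(334069/711) + 2533) = √(√26391451/237 + 2533) = √(2533 + √26391451/237)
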